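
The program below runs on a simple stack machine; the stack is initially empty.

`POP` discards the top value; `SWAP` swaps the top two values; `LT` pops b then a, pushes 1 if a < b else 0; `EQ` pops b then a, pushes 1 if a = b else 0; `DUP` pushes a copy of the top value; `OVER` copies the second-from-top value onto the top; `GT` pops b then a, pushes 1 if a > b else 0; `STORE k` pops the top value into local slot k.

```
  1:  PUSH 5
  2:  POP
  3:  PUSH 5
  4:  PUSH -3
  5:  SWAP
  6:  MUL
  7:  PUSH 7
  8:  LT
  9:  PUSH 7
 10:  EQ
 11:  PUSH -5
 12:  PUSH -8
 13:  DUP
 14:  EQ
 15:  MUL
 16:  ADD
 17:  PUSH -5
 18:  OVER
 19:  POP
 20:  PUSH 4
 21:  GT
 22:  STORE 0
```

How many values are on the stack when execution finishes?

PUSH 5  -> [5]
POP     -> []
PUSH 5  -> [5]
PUSH -3 -> [5, -3]
SWAP    -> [-3, 5]
MUL     -> [-15]
PUSH 7  -> [-15, 7]
LT      -> [1]
PUSH 7  -> [1, 7]
EQ      -> [0]
PUSH -5 -> [0, -5]
PUSH -8 -> [0, -5, -8]
DUP     -> [0, -5, -8, -8]
EQ      -> [0, -5, 1]
MUL     -> [0, -5]
ADD     -> [-5]
PUSH -5 -> [-5, -5]
OVER    -> [-5, -5, -5]
POP     -> [-5, -5]
PUSH 4  -> [-5, -5, 4]
GT      -> [-5, 0]
STORE 0 -> [-5]

1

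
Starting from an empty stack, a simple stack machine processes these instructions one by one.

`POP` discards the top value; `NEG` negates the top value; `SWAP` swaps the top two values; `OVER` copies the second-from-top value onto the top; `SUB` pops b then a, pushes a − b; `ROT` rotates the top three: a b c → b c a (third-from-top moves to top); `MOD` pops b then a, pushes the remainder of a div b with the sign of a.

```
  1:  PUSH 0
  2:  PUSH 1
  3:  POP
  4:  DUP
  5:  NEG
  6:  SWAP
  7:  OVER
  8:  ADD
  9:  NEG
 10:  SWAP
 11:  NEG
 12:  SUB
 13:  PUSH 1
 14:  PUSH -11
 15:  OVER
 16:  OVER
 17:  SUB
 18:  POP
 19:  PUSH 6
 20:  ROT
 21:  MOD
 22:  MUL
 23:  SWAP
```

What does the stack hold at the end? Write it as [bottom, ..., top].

[0, 0]

PUSH 0   : [0]
PUSH 1   : [0, 1]
POP      : [0]
DUP      : [0, 0]
NEG      : [0, 0]
SWAP     : [0, 0]
OVER     : [0, 0, 0]
ADD      : [0, 0]
NEG      : [0, 0]
SWAP     : [0, 0]
NEG      : [0, 0]
SUB      : [0]
PUSH 1   : [0, 1]
PUSH -11 : [0, 1, -11]
OVER     : [0, 1, -11, 1]
OVER     : [0, 1, -11, 1, -11]
SUB      : [0, 1, -11, 12]
POP      : [0, 1, -11]
PUSH 6   : [0, 1, -11, 6]
ROT      : [0, -11, 6, 1]
MOD      : [0, -11, 0]
MUL      : [0, 0]
SWAP     : [0, 0]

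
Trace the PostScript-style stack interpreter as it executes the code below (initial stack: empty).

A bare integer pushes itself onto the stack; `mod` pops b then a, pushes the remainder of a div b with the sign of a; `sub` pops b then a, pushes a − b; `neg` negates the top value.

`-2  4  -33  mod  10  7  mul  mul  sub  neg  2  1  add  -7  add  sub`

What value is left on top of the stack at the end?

-2   [-2]
4    [-2, 4]
-33  [-2, 4, -33]
mod  [-2, 4]
10   [-2, 4, 10]
7    [-2, 4, 10, 7]
mul  [-2, 4, 70]
mul  [-2, 280]
sub  [-282]
neg  [282]
2    [282, 2]
1    [282, 2, 1]
add  [282, 3]
-7   [282, 3, -7]
add  [282, -4]
sub  [286]

286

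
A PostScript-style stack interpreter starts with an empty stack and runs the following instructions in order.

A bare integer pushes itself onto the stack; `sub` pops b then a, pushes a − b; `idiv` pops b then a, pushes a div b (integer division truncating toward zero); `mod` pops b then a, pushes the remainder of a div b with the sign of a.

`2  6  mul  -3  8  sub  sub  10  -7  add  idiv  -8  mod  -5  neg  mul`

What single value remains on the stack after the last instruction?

2    → 2
6    → 2 6
mul  → 12
-3   → 12 -3
8    → 12 -3 8
sub  → 12 -11
sub  → 23
10   → 23 10
-7   → 23 10 -7
add  → 23 3
idiv → 7
-8   → 7 -8
mod  → 7
-5   → 7 -5
neg  → 7 5
mul  → 35

35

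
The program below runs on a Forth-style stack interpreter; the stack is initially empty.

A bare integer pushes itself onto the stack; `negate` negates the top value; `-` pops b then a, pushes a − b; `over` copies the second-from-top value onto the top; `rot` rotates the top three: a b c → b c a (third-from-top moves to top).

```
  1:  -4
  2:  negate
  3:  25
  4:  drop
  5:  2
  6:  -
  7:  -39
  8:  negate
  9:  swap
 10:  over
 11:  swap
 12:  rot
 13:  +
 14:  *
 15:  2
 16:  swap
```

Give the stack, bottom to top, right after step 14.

-4      [-4]
negate  [4]
25      [4, 25]
drop    [4]
2       [4, 2]
-       [2]
-39     [2, -39]
negate  [2, 39]
swap    [39, 2]
over    [39, 2, 39]
swap    [39, 39, 2]
rot     [39, 2, 39]
+       [39, 41]
*       [1599]

[1599]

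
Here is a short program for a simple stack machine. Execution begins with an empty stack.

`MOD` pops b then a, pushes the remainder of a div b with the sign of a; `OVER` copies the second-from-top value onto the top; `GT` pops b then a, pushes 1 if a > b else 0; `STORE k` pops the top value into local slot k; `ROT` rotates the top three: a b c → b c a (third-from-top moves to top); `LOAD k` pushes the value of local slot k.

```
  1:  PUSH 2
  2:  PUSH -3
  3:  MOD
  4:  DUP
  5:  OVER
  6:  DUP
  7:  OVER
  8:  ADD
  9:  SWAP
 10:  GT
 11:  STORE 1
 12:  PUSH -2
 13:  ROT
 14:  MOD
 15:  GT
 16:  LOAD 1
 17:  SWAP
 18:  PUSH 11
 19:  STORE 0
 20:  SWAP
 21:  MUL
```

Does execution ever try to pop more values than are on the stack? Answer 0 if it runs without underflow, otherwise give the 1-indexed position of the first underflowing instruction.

PUSH 2  -> [2]
PUSH -3 -> [2, -3]
MOD     -> [2]
DUP     -> [2, 2]
OVER    -> [2, 2, 2]
DUP     -> [2, 2, 2, 2]
OVER    -> [2, 2, 2, 2, 2]
ADD     -> [2, 2, 2, 4]
SWAP    -> [2, 2, 4, 2]
GT      -> [2, 2, 1]
STORE 1 -> [2, 2]
PUSH -2 -> [2, 2, -2]
ROT     -> [2, -2, 2]
MOD     -> [2, 0]
GT      -> [1]
LOAD 1  -> [1, 1]
SWAP    -> [1, 1]
PUSH 11 -> [1, 1, 11]
STORE 0 -> [1, 1]
SWAP    -> [1, 1]
MUL     -> [1]

0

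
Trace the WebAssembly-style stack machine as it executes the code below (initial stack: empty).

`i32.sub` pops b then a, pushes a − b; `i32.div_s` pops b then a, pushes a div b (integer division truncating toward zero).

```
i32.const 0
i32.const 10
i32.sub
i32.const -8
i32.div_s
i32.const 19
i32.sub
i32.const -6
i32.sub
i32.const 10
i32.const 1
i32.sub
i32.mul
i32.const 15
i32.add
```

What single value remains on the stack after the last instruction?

-93

i32.const 0   [0]
i32.const 10  [0, 10]
i32.sub       [-10]
i32.const -8  [-10, -8]
i32.div_s     [1]
i32.const 19  [1, 19]
i32.sub       [-18]
i32.const -6  [-18, -6]
i32.sub       [-12]
i32.const 10  [-12, 10]
i32.const 1   [-12, 10, 1]
i32.sub       [-12, 9]
i32.mul       [-108]
i32.const 15  [-108, 15]
i32.add       [-93]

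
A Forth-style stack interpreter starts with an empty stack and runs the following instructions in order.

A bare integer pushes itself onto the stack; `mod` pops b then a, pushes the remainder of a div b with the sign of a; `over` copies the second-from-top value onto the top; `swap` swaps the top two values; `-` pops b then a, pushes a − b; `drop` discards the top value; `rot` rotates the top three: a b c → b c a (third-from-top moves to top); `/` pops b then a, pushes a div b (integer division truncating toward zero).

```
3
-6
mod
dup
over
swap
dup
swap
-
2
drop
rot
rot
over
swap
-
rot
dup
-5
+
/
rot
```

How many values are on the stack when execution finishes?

3    -> 3
-6   -> 3 -6
mod  -> 3
dup  -> 3 3
over -> 3 3 3
swap -> 3 3 3
dup  -> 3 3 3 3
swap -> 3 3 3 3
-    -> 3 3 0
2    -> 3 3 0 2
drop -> 3 3 0
rot  -> 3 0 3
rot  -> 0 3 3
over -> 0 3 3 3
swap -> 0 3 3 3
-    -> 0 3 0
rot  -> 3 0 0
dup  -> 3 0 0 0
-5   -> 3 0 0 0 -5
+    -> 3 0 0 -5
/    -> 3 0 0
rot  -> 0 0 3

3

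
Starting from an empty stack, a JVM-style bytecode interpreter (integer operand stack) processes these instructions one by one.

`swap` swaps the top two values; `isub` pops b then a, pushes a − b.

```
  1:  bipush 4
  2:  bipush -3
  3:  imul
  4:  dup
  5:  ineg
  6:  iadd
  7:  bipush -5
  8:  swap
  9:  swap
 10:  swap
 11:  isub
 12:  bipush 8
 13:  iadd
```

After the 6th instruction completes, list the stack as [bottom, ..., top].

bipush 4  -> 4
bipush -3 -> 4 -3
imul      -> -12
dup       -> -12 -12
ineg      -> -12 12
iadd      -> 0

[0]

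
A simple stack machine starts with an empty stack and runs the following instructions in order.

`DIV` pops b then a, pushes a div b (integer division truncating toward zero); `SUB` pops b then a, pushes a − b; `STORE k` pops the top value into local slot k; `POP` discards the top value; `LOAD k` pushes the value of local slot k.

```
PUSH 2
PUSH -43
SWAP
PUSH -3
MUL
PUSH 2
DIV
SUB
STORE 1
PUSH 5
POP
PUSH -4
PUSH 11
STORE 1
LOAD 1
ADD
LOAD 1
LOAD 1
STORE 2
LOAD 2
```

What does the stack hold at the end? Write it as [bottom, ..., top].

[7, 11, 11]

PUSH 2    [2]
PUSH -43  [2, -43]
SWAP      [-43, 2]
PUSH -3   [-43, 2, -3]
MUL       [-43, -6]
PUSH 2    [-43, -6, 2]
DIV       [-43, -3]
SUB       [-40]
STORE 1   []
PUSH 5    [5]
POP       []
PUSH -4   [-4]
PUSH 11   [-4, 11]
STORE 1   [-4]
LOAD 1    [-4, 11]
ADD       [7]
LOAD 1    [7, 11]
LOAD 1    [7, 11, 11]
STORE 2   [7, 11]
LOAD 2    [7, 11, 11]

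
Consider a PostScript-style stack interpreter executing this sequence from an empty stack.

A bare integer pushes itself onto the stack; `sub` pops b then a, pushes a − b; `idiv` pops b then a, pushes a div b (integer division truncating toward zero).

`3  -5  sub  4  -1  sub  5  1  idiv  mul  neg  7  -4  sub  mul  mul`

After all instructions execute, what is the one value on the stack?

-2200

3     3
-5    3 -5
sub   8
4     8 4
-1    8 4 -1
sub   8 5
5     8 5 5
1     8 5 5 1
idiv  8 5 5
mul   8 25
neg   8 -25
7     8 -25 7
-4    8 -25 7 -4
sub   8 -25 11
mul   8 -275
mul   -2200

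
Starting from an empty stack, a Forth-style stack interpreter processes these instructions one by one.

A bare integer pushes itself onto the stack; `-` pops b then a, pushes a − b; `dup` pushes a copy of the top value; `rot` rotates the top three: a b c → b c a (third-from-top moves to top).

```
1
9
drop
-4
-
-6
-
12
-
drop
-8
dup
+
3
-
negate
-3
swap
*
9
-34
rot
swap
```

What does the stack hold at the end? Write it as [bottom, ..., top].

1      → [1]
9      → [1, 9]
drop   → [1]
-4     → [1, -4]
-      → [5]
-6     → [5, -6]
-      → [11]
12     → [11, 12]
-      → [-1]
drop   → []
-8     → [-8]
dup    → [-8, -8]
+      → [-16]
3      → [-16, 3]
-      → [-19]
negate → [19]
-3     → [19, -3]
swap   → [-3, 19]
*      → [-57]
9      → [-57, 9]
-34    → [-57, 9, -34]
rot    → [9, -34, -57]
swap   → [9, -57, -34]

[9, -57, -34]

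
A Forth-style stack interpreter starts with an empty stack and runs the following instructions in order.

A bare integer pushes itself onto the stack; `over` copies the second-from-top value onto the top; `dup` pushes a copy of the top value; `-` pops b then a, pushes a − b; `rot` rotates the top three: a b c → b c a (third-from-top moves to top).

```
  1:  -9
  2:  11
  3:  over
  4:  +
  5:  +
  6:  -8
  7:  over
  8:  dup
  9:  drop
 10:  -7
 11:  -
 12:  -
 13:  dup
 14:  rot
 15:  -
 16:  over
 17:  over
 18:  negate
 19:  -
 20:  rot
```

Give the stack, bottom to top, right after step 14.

-9   → -9
11   → -9 11
over → -9 11 -9
+    → -9 2
+    → -7
-8   → -7 -8
over → -7 -8 -7
dup  → -7 -8 -7 -7
drop → -7 -8 -7
-7   → -7 -8 -7 -7
-    → -7 -8 0
-    → -7 -8
dup  → -7 -8 -8
rot  → -8 -8 -7

[-8, -8, -7]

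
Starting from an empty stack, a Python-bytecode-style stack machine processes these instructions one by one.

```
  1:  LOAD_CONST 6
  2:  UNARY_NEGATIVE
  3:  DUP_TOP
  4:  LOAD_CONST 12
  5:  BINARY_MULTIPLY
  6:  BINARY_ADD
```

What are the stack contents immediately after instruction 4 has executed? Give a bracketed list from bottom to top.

[-6, -6, 12]

LOAD_CONST 6    6
UNARY_NEGATIVE  -6
DUP_TOP         -6 -6
LOAD_CONST 12   -6 -6 12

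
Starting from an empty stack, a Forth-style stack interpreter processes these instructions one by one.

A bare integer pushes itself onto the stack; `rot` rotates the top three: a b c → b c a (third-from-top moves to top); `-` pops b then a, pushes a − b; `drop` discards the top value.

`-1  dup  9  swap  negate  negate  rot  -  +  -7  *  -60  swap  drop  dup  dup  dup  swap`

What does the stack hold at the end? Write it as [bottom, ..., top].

[-60, -60, -60, -60]

-1     → [-1]
dup    → [-1, -1]
9      → [-1, -1, 9]
swap   → [-1, 9, -1]
negate → [-1, 9, 1]
negate → [-1, 9, -1]
rot    → [9, -1, -1]
-      → [9, 0]
+      → [9]
-7     → [9, -7]
*      → [-63]
-60    → [-63, -60]
swap   → [-60, -63]
drop   → [-60]
dup    → [-60, -60]
dup    → [-60, -60, -60]
dup    → [-60, -60, -60, -60]
swap   → [-60, -60, -60, -60]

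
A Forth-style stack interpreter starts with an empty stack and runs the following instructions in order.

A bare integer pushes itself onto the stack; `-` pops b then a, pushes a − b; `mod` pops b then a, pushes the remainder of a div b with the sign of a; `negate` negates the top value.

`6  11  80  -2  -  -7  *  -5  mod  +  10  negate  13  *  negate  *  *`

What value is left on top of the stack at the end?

6      -> 6
11     -> 6 11
80     -> 6 11 80
-2     -> 6 11 80 -2
-      -> 6 11 82
-7     -> 6 11 82 -7
*      -> 6 11 -574
-5     -> 6 11 -574 -5
mod    -> 6 11 -4
+      -> 6 7
10     -> 6 7 10
negate -> 6 7 -10
13     -> 6 7 -10 13
*      -> 6 7 -130
negate -> 6 7 130
*      -> 6 910
*      -> 5460

5460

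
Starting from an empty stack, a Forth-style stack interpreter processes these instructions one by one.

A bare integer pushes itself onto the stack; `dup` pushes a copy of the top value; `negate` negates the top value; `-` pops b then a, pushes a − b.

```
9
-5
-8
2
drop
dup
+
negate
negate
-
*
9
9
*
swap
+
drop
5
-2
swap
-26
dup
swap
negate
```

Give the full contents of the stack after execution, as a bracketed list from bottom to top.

9      → 9
-5     → 9 -5
-8     → 9 -5 -8
2      → 9 -5 -8 2
drop   → 9 -5 -8
dup    → 9 -5 -8 -8
+      → 9 -5 -16
negate → 9 -5 16
negate → 9 -5 -16
-      → 9 11
*      → 99
9      → 99 9
9      → 99 9 9
*      → 99 81
swap   → 81 99
+      → 180
drop   → (empty)
5      → 5
-2     → 5 -2
swap   → -2 5
-26    → -2 5 -26
dup    → -2 5 -26 -26
swap   → -2 5 -26 -26
negate → -2 5 -26 26

[-2, 5, -26, 26]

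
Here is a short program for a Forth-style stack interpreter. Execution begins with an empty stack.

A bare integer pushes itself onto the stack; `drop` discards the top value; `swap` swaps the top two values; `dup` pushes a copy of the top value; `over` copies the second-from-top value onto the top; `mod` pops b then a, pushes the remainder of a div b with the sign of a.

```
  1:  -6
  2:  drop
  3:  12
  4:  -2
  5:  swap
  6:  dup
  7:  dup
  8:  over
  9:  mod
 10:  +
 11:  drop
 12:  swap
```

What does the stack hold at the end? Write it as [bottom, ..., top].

[12, -2]

-6   → [-6]
drop → []
12   → [12]
-2   → [12, -2]
swap → [-2, 12]
dup  → [-2, 12, 12]
dup  → [-2, 12, 12, 12]
over → [-2, 12, 12, 12, 12]
mod  → [-2, 12, 12, 0]
+    → [-2, 12, 12]
drop → [-2, 12]
swap → [12, -2]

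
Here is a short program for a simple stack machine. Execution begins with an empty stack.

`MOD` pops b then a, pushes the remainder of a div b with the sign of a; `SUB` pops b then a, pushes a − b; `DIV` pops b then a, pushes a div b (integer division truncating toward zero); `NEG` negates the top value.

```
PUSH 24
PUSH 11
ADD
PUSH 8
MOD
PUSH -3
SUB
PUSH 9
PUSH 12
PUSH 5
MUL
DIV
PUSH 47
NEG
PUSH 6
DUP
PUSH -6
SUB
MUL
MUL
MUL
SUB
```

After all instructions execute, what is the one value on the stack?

PUSH 24 : 24
PUSH 11 : 24 11
ADD     : 35
PUSH 8  : 35 8
MOD     : 3
PUSH -3 : 3 -3
SUB     : 6
PUSH 9  : 6 9
PUSH 12 : 6 9 12
PUSH 5  : 6 9 12 5
MUL     : 6 9 60
DIV     : 6 0
PUSH 47 : 6 0 47
NEG     : 6 0 -47
PUSH 6  : 6 0 -47 6
DUP     : 6 0 -47 6 6
PUSH -6 : 6 0 -47 6 6 -6
SUB     : 6 0 -47 6 12
MUL     : 6 0 -47 72
MUL     : 6 0 -3384
MUL     : 6 0
SUB     : 6

6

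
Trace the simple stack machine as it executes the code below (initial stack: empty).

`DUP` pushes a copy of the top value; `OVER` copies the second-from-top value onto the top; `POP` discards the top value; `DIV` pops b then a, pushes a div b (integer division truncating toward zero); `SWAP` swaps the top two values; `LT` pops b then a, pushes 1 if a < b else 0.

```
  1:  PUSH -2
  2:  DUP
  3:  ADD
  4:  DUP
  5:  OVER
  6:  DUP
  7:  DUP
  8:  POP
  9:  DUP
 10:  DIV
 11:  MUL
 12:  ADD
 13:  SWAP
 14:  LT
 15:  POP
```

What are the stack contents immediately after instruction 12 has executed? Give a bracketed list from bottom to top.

[-4, -8]

PUSH -2 → -2
DUP     → -2 -2
ADD     → -4
DUP     → -4 -4
OVER    → -4 -4 -4
DUP     → -4 -4 -4 -4
DUP     → -4 -4 -4 -4 -4
POP     → -4 -4 -4 -4
DUP     → -4 -4 -4 -4 -4
DIV     → -4 -4 -4 1
MUL     → -4 -4 -4
ADD     → -4 -8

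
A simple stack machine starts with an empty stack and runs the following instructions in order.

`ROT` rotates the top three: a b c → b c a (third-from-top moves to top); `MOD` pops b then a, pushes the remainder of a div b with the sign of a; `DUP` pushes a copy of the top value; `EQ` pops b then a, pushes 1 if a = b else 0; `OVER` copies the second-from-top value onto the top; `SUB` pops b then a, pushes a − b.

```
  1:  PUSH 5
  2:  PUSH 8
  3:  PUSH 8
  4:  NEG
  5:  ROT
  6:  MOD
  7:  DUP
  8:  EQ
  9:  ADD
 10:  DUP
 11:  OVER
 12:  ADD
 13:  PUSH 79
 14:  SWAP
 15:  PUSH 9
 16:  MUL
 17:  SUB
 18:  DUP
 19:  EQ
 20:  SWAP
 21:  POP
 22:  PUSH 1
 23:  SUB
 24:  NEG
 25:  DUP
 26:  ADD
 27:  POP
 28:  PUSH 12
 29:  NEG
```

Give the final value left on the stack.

PUSH 5   [5]
PUSH 8   [5, 8]
PUSH 8   [5, 8, 8]
NEG      [5, 8, -8]
ROT      [8, -8, 5]
MOD      [8, -3]
DUP      [8, -3, -3]
EQ       [8, 1]
ADD      [9]
DUP      [9, 9]
OVER     [9, 9, 9]
ADD      [9, 18]
PUSH 79  [9, 18, 79]
SWAP     [9, 79, 18]
PUSH 9   [9, 79, 18, 9]
MUL      [9, 79, 162]
SUB      [9, -83]
DUP      [9, -83, -83]
EQ       [9, 1]
SWAP     [1, 9]
POP      [1]
PUSH 1   [1, 1]
SUB      [0]
NEG      [0]
DUP      [0, 0]
ADD      [0]
POP      []
PUSH 12  [12]
NEG      [-12]

-12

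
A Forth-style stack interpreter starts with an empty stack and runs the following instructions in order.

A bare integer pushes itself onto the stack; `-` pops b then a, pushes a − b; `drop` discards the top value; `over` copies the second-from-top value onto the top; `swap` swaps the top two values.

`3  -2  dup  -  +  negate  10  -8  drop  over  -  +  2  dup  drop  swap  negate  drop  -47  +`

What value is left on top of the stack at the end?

-45

3      : [3]
-2     : [3, -2]
dup    : [3, -2, -2]
-      : [3, 0]
+      : [3]
negate : [-3]
10     : [-3, 10]
-8     : [-3, 10, -8]
drop   : [-3, 10]
over   : [-3, 10, -3]
-      : [-3, 13]
+      : [10]
2      : [10, 2]
dup    : [10, 2, 2]
drop   : [10, 2]
swap   : [2, 10]
negate : [2, -10]
drop   : [2]
-47    : [2, -47]
+      : [-45]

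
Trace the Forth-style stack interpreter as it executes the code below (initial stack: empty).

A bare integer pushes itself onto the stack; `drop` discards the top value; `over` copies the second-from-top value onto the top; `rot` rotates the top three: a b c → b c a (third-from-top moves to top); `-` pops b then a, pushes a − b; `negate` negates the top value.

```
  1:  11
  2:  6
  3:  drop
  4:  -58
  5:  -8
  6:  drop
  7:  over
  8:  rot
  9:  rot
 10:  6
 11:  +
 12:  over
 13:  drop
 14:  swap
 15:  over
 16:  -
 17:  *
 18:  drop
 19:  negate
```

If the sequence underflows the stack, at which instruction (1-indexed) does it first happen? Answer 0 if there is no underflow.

0

11     → 11
6      → 11 6
drop   → 11
-58    → 11 -58
-8     → 11 -58 -8
drop   → 11 -58
over   → 11 -58 11
rot    → -58 11 11
rot    → 11 11 -58
6      → 11 11 -58 6
+      → 11 11 -52
over   → 11 11 -52 11
drop   → 11 11 -52
swap   → 11 -52 11
over   → 11 -52 11 -52
-      → 11 -52 63
*      → 11 -3276
drop   → 11
negate → -11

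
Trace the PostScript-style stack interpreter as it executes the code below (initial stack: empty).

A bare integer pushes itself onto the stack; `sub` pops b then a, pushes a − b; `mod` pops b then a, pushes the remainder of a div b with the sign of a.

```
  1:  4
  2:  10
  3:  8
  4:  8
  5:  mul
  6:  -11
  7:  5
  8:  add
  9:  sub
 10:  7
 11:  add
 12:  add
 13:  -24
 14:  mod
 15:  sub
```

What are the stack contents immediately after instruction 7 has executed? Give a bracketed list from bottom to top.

4   : [4]
10  : [4, 10]
8   : [4, 10, 8]
8   : [4, 10, 8, 8]
mul : [4, 10, 64]
-11 : [4, 10, 64, -11]
5   : [4, 10, 64, -11, 5]

[4, 10, 64, -11, 5]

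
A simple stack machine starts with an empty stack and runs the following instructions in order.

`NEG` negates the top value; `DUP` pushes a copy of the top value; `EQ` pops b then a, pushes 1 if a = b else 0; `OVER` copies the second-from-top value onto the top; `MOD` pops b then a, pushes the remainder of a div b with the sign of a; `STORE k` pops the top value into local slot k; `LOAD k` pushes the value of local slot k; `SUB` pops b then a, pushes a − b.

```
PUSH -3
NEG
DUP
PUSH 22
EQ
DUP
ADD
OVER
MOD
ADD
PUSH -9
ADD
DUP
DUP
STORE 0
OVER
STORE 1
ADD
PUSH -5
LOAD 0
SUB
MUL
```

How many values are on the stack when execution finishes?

PUSH -3  [-3]
NEG      [3]
DUP      [3, 3]
PUSH 22  [3, 3, 22]
EQ       [3, 0]
DUP      [3, 0, 0]
ADD      [3, 0]
OVER     [3, 0, 3]
MOD      [3, 0]
ADD      [3]
PUSH -9  [3, -9]
ADD      [-6]
DUP      [-6, -6]
DUP      [-6, -6, -6]
STORE 0  [-6, -6]
OVER     [-6, -6, -6]
STORE 1  [-6, -6]
ADD      [-12]
PUSH -5  [-12, -5]
LOAD 0   [-12, -5, -6]
SUB      [-12, 1]
MUL      [-12]

1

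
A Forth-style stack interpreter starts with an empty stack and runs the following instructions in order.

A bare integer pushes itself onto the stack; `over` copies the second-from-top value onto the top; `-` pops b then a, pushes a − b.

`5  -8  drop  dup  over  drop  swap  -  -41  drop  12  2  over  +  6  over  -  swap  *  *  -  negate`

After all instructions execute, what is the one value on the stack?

5      : 5
-8     : 5 -8
drop   : 5
dup    : 5 5
over   : 5 5 5
drop   : 5 5
swap   : 5 5
-      : 0
-41    : 0 -41
drop   : 0
12     : 0 12
2      : 0 12 2
over   : 0 12 2 12
+      : 0 12 14
6      : 0 12 14 6
over   : 0 12 14 6 14
-      : 0 12 14 -8
swap   : 0 12 -8 14
*      : 0 12 -112
*      : 0 -1344
-      : 1344
negate : -1344

-1344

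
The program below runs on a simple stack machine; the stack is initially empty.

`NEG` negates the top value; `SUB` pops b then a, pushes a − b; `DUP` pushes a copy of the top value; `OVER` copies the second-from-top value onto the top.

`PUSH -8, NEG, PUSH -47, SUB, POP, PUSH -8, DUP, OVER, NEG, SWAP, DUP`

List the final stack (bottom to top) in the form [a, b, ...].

PUSH -8  → [-8]
NEG      → [8]
PUSH -47 → [8, -47]
SUB      → [55]
POP      → []
PUSH -8  → [-8]
DUP      → [-8, -8]
OVER     → [-8, -8, -8]
NEG      → [-8, -8, 8]
SWAP     → [-8, 8, -8]
DUP      → [-8, 8, -8, -8]

[-8, 8, -8, -8]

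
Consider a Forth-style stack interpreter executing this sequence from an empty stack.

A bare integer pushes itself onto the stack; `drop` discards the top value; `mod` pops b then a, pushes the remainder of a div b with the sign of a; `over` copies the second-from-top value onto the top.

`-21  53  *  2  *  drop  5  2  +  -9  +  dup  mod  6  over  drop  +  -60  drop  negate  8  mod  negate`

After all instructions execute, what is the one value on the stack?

-21     [-21]
53      [-21, 53]
*       [-1113]
2       [-1113, 2]
*       [-2226]
drop    []
5       [5]
2       [5, 2]
+       [7]
-9      [7, -9]
+       [-2]
dup     [-2, -2]
mod     [0]
6       [0, 6]
over    [0, 6, 0]
drop    [0, 6]
+       [6]
-60     [6, -60]
drop    [6]
negate  [-6]
8       [-6, 8]
mod     [-6]
negate  [6]

6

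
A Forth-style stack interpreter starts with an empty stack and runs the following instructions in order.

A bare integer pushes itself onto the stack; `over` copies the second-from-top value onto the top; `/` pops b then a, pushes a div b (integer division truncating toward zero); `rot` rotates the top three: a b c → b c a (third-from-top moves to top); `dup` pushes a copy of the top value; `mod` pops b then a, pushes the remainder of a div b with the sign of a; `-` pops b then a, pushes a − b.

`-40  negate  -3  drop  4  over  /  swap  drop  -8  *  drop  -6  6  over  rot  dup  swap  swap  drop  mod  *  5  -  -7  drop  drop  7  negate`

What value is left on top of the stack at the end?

-7

-40    : [-40]
negate : [40]
-3     : [40, -3]
drop   : [40]
4      : [40, 4]
over   : [40, 4, 40]
/      : [40, 0]
swap   : [0, 40]
drop   : [0]
-8     : [0, -8]
*      : [0]
drop   : []
-6     : [-6]
6      : [-6, 6]
over   : [-6, 6, -6]
rot    : [6, -6, -6]
dup    : [6, -6, -6, -6]
swap   : [6, -6, -6, -6]
swap   : [6, -6, -6, -6]
drop   : [6, -6, -6]
mod    : [6, 0]
*      : [0]
5      : [0, 5]
-      : [-5]
-7     : [-5, -7]
drop   : [-5]
drop   : []
7      : [7]
negate : [-7]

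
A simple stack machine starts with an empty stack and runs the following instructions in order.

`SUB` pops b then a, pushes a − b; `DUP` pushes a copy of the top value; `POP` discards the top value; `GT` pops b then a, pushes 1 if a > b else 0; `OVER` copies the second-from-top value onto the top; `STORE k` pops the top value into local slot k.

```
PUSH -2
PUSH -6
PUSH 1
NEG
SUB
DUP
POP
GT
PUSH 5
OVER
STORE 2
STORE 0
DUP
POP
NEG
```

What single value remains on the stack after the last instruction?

PUSH -2  [-2]
PUSH -6  [-2, -6]
PUSH 1   [-2, -6, 1]
NEG      [-2, -6, -1]
SUB      [-2, -5]
DUP      [-2, -5, -5]
POP      [-2, -5]
GT       [1]
PUSH 5   [1, 5]
OVER     [1, 5, 1]
STORE 2  [1, 5]
STORE 0  [1]
DUP      [1, 1]
POP      [1]
NEG      [-1]

-1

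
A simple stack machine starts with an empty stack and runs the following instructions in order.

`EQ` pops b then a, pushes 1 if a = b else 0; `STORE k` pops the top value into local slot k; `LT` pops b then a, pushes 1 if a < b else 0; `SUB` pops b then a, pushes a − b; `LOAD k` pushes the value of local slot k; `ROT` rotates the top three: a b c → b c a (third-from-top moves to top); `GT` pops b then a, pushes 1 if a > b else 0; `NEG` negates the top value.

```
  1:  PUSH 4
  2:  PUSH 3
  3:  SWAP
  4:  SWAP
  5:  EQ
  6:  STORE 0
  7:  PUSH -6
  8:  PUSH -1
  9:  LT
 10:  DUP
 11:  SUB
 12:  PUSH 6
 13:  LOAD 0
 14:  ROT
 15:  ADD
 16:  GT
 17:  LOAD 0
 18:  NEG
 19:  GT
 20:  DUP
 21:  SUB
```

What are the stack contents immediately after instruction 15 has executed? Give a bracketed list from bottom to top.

[6, 0]

PUSH 4  -> 4
PUSH 3  -> 4 3
SWAP    -> 3 4
SWAP    -> 4 3
EQ      -> 0
STORE 0 -> (empty)
PUSH -6 -> -6
PUSH -1 -> -6 -1
LT      -> 1
DUP     -> 1 1
SUB     -> 0
PUSH 6  -> 0 6
LOAD 0  -> 0 6 0
ROT     -> 6 0 0
ADD     -> 6 0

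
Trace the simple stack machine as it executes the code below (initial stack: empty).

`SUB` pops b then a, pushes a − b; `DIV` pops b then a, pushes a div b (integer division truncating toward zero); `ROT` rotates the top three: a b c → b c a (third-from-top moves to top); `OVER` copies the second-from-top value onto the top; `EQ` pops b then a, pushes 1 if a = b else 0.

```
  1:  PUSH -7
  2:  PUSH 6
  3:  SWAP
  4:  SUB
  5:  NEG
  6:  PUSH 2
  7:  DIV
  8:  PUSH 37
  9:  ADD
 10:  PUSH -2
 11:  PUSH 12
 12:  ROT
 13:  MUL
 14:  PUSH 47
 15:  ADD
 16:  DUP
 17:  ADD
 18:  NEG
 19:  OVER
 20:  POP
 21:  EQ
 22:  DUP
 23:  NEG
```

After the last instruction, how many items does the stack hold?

PUSH -7  [-7]
PUSH 6   [-7, 6]
SWAP     [6, -7]
SUB      [13]
NEG      [-13]
PUSH 2   [-13, 2]
DIV      [-6]
PUSH 37  [-6, 37]
ADD      [31]
PUSH -2  [31, -2]
PUSH 12  [31, -2, 12]
ROT      [-2, 12, 31]
MUL      [-2, 372]
PUSH 47  [-2, 372, 47]
ADD      [-2, 419]
DUP      [-2, 419, 419]
ADD      [-2, 838]
NEG      [-2, -838]
OVER     [-2, -838, -2]
POP      [-2, -838]
EQ       [0]
DUP      [0, 0]
NEG      [0, 0]

2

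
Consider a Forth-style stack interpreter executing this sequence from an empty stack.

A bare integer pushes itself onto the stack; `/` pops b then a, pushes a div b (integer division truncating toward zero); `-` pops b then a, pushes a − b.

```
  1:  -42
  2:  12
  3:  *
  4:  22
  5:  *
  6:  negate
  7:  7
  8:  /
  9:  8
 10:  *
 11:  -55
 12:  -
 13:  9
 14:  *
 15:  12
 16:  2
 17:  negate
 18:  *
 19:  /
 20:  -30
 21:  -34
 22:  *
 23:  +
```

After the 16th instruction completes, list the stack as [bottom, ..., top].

-42    : [-42]
12     : [-42, 12]
*      : [-504]
22     : [-504, 22]
*      : [-11088]
negate : [11088]
7      : [11088, 7]
/      : [1584]
8      : [1584, 8]
*      : [12672]
-55    : [12672, -55]
-      : [12727]
9      : [12727, 9]
*      : [114543]
12     : [114543, 12]
2      : [114543, 12, 2]

[114543, 12, 2]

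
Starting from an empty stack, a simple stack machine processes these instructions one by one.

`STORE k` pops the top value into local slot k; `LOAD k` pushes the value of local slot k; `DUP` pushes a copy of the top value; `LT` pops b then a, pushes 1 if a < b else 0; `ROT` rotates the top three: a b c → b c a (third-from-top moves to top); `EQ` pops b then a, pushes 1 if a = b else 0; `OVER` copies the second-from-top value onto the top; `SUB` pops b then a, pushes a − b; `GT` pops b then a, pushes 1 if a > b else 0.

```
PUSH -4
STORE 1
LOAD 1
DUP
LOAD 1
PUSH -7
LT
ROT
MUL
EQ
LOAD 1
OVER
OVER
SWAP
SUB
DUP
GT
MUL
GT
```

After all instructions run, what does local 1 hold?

-4

PUSH -4  -4
STORE 1  (empty)
LOAD 1   -4
DUP      -4 -4
LOAD 1   -4 -4 -4
PUSH -7  -4 -4 -4 -7
LT       -4 -4 0
ROT      -4 0 -4
MUL      -4 0
EQ       0
LOAD 1   0 -4
OVER     0 -4 0
OVER     0 -4 0 -4
SWAP     0 -4 -4 0
SUB      0 -4 -4
DUP      0 -4 -4 -4
GT       0 -4 0
MUL      0 0
GT       0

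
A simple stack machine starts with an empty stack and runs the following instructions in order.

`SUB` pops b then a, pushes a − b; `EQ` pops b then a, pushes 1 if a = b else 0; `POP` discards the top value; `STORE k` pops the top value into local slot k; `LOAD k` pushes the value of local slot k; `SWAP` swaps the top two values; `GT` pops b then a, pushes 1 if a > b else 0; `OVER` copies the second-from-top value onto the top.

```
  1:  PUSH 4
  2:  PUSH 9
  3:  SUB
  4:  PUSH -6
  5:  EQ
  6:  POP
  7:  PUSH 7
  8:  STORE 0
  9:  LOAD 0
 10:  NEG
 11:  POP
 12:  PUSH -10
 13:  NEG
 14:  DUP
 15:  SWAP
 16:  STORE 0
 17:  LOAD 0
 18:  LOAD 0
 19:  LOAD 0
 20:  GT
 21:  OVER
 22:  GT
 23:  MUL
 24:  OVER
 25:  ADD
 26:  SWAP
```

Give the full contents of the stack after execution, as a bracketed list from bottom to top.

[10, 10]

PUSH 4   -> 4
PUSH 9   -> 4 9
SUB      -> -5
PUSH -6  -> -5 -6
EQ       -> 0
POP      -> (empty)
PUSH 7   -> 7
STORE 0  -> (empty)
LOAD 0   -> 7
NEG      -> -7
POP      -> (empty)
PUSH -10 -> -10
NEG      -> 10
DUP      -> 10 10
SWAP     -> 10 10
STORE 0  -> 10
LOAD 0   -> 10 10
LOAD 0   -> 10 10 10
LOAD 0   -> 10 10 10 10
GT       -> 10 10 0
OVER     -> 10 10 0 10
GT       -> 10 10 0
MUL      -> 10 0
OVER     -> 10 0 10
ADD      -> 10 10
SWAP     -> 10 10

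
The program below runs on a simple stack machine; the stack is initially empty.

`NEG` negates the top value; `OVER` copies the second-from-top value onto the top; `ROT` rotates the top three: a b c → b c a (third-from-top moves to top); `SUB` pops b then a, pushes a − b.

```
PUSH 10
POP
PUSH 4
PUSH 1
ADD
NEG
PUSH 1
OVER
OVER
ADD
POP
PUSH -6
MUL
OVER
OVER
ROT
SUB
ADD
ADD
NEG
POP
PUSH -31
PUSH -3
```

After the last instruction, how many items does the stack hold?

2

PUSH 10  -> 10
POP      -> (empty)
PUSH 4   -> 4
PUSH 1   -> 4 1
ADD      -> 5
NEG      -> -5
PUSH 1   -> -5 1
OVER     -> -5 1 -5
OVER     -> -5 1 -5 1
ADD      -> -5 1 -4
POP      -> -5 1
PUSH -6  -> -5 1 -6
MUL      -> -5 -6
OVER     -> -5 -6 -5
OVER     -> -5 -6 -5 -6
ROT      -> -5 -5 -6 -6
SUB      -> -5 -5 0
ADD      -> -5 -5
ADD      -> -10
NEG      -> 10
POP      -> (empty)
PUSH -31 -> -31
PUSH -3  -> -31 -3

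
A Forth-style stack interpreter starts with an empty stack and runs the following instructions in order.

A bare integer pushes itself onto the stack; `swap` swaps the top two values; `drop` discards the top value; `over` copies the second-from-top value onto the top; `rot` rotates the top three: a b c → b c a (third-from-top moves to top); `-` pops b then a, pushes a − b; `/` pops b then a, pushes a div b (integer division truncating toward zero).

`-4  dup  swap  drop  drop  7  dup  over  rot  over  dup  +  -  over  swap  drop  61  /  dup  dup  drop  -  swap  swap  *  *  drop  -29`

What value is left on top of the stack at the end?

-29

-4   : [-4]
dup  : [-4, -4]
swap : [-4, -4]
drop : [-4]
drop : []
7    : [7]
dup  : [7, 7]
over : [7, 7, 7]
rot  : [7, 7, 7]
over : [7, 7, 7, 7]
dup  : [7, 7, 7, 7, 7]
+    : [7, 7, 7, 14]
-    : [7, 7, -7]
over : [7, 7, -7, 7]
swap : [7, 7, 7, -7]
drop : [7, 7, 7]
61   : [7, 7, 7, 61]
/    : [7, 7, 0]
dup  : [7, 7, 0, 0]
dup  : [7, 7, 0, 0, 0]
drop : [7, 7, 0, 0]
-    : [7, 7, 0]
swap : [7, 0, 7]
swap : [7, 7, 0]
*    : [7, 0]
*    : [0]
drop : []
-29  : [-29]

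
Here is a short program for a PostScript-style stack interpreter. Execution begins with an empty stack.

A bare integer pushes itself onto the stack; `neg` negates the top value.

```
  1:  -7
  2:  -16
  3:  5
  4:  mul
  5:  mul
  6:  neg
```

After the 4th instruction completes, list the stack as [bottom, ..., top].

-7  -> -7
-16 -> -7 -16
5   -> -7 -16 5
mul -> -7 -80

[-7, -80]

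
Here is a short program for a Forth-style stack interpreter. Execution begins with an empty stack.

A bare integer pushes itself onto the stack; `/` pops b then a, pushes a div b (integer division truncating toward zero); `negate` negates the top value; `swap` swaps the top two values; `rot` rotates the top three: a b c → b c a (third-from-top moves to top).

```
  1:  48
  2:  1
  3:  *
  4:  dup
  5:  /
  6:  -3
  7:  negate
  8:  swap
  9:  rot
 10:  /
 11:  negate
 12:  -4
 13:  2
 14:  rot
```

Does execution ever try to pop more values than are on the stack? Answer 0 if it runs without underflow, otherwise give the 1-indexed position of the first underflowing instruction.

48      48
1       48 1
*       48
dup     48 48
/       1
-3      1 -3
negate  1 3
swap    3 1
rot  — needs 3 operands, stack has 2 → underflow

9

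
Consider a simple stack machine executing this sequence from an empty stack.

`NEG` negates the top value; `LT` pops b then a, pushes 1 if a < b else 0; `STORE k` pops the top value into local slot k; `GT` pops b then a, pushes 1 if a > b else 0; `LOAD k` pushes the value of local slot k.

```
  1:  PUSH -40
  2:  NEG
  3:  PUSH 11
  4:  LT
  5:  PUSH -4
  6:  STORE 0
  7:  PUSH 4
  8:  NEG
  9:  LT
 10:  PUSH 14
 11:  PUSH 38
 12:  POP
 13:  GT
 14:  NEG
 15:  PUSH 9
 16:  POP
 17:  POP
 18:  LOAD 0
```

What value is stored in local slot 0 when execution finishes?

PUSH -40  -40
NEG       40
PUSH 11   40 11
LT        0
PUSH -4   0 -4
STORE 0   0
PUSH 4    0 4
NEG       0 -4
LT        0
PUSH 14   0 14
PUSH 38   0 14 38
POP       0 14
GT        0
NEG       0
PUSH 9    0 9
POP       0
POP       (empty)
LOAD 0    -4

-4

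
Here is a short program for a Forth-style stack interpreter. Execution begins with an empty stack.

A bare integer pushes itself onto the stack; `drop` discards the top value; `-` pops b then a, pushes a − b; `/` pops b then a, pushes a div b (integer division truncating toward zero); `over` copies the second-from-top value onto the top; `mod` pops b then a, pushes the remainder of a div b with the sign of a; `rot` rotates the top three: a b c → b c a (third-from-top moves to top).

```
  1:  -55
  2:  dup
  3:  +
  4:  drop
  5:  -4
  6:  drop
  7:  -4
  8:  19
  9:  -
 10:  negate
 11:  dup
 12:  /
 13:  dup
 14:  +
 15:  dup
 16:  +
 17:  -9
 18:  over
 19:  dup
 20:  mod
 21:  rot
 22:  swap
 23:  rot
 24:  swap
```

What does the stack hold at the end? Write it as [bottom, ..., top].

[4, -9, 0]

-55    → -55
dup    → -55 -55
+      → -110
drop   → (empty)
-4     → -4
drop   → (empty)
-4     → -4
19     → -4 19
-      → -23
negate → 23
dup    → 23 23
/      → 1
dup    → 1 1
+      → 2
dup    → 2 2
+      → 4
-9     → 4 -9
over   → 4 -9 4
dup    → 4 -9 4 4
mod    → 4 -9 0
rot    → -9 0 4
swap   → -9 4 0
rot    → 4 0 -9
swap   → 4 -9 0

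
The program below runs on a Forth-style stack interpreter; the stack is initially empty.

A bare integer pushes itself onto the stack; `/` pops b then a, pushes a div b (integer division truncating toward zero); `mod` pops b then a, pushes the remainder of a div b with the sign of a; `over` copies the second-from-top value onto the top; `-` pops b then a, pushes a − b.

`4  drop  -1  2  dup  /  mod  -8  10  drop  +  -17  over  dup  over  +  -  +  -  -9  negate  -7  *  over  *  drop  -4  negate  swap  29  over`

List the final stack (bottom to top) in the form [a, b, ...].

4      -> [4]
drop   -> []
-1     -> [-1]
2      -> [-1, 2]
dup    -> [-1, 2, 2]
/      -> [-1, 1]
mod    -> [0]
-8     -> [0, -8]
10     -> [0, -8, 10]
drop   -> [0, -8]
+      -> [-8]
-17    -> [-8, -17]
over   -> [-8, -17, -8]
dup    -> [-8, -17, -8, -8]
over   -> [-8, -17, -8, -8, -8]
+      -> [-8, -17, -8, -16]
-      -> [-8, -17, 8]
+      -> [-8, -9]
-      -> [1]
-9     -> [1, -9]
negate -> [1, 9]
-7     -> [1, 9, -7]
*      -> [1, -63]
over   -> [1, -63, 1]
*      -> [1, -63]
drop   -> [1]
-4     -> [1, -4]
negate -> [1, 4]
swap   -> [4, 1]
29     -> [4, 1, 29]
over   -> [4, 1, 29, 1]

[4, 1, 29, 1]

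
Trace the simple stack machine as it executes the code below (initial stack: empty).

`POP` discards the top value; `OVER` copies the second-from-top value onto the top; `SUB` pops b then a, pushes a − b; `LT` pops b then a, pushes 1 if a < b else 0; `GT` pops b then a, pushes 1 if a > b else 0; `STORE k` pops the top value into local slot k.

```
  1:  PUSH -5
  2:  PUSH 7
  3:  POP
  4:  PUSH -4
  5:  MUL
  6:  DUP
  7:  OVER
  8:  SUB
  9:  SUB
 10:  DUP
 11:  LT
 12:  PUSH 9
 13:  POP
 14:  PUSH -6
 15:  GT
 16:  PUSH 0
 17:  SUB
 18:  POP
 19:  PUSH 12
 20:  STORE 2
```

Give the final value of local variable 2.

PUSH -5  -5
PUSH 7   -5 7
POP      -5
PUSH -4  -5 -4
MUL      20
DUP      20 20
OVER     20 20 20
SUB      20 0
SUB      20
DUP      20 20
LT       0
PUSH 9   0 9
POP      0
PUSH -6  0 -6
GT       1
PUSH 0   1 0
SUB      1
POP      (empty)
PUSH 12  12
STORE 2  (empty)

12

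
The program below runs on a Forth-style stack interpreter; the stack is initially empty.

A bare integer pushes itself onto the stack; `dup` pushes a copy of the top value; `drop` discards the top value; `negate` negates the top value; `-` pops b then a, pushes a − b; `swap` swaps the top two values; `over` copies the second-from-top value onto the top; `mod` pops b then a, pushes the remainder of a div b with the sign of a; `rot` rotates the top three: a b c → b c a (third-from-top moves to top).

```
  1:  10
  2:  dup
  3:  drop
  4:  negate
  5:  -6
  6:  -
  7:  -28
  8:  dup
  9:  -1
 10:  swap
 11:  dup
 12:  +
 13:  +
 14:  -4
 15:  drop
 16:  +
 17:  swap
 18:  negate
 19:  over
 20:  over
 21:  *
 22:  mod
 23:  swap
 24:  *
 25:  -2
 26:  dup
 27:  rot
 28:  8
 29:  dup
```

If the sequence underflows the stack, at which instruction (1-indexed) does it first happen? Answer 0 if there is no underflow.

0

10     : 10
dup    : 10 10
drop   : 10
negate : -10
-6     : -10 -6
-      : -4
-28    : -4 -28
dup    : -4 -28 -28
-1     : -4 -28 -28 -1
swap   : -4 -28 -1 -28
dup    : -4 -28 -1 -28 -28
+      : -4 -28 -1 -56
+      : -4 -28 -57
-4     : -4 -28 -57 -4
drop   : -4 -28 -57
+      : -4 -85
swap   : -85 -4
negate : -85 4
over   : -85 4 -85
over   : -85 4 -85 4
*      : -85 4 -340
mod    : -85 4
swap   : 4 -85
*      : -340
-2     : -340 -2
dup    : -340 -2 -2
rot    : -2 -2 -340
8      : -2 -2 -340 8
dup    : -2 -2 -340 8 8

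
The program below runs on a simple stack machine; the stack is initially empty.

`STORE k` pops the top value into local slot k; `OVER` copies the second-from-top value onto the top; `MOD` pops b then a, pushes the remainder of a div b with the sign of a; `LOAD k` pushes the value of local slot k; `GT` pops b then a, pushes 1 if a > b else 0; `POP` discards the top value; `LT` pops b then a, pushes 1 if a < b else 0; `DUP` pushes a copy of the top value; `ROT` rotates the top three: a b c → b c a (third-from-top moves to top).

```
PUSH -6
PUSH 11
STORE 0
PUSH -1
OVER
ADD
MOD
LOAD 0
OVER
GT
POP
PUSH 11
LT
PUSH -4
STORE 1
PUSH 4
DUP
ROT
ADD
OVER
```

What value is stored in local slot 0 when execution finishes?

PUSH -6 -> [-6]
PUSH 11 -> [-6, 11]
STORE 0 -> [-6]
PUSH -1 -> [-6, -1]
OVER    -> [-6, -1, -6]
ADD     -> [-6, -7]
MOD     -> [-6]
LOAD 0  -> [-6, 11]
OVER    -> [-6, 11, -6]
GT      -> [-6, 1]
POP     -> [-6]
PUSH 11 -> [-6, 11]
LT      -> [1]
PUSH -4 -> [1, -4]
STORE 1 -> [1]
PUSH 4  -> [1, 4]
DUP     -> [1, 4, 4]
ROT     -> [4, 4, 1]
ADD     -> [4, 5]
OVER    -> [4, 5, 4]

11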